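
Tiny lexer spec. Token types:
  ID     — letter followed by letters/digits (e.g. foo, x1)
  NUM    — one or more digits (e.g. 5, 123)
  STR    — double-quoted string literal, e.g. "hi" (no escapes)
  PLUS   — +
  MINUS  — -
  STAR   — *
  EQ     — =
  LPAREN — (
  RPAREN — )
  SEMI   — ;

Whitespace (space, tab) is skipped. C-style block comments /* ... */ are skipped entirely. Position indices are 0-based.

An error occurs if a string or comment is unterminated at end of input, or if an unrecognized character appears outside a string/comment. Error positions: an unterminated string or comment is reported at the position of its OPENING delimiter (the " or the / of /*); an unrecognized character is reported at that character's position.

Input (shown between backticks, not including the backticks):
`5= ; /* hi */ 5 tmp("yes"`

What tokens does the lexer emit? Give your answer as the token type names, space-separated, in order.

pos=0: emit NUM '5' (now at pos=1)
pos=1: emit EQ '='
pos=3: emit SEMI ';'
pos=5: enter COMMENT mode (saw '/*')
exit COMMENT mode (now at pos=13)
pos=14: emit NUM '5' (now at pos=15)
pos=16: emit ID 'tmp' (now at pos=19)
pos=19: emit LPAREN '('
pos=20: enter STRING mode
pos=20: emit STR "yes" (now at pos=25)
DONE. 7 tokens: [NUM, EQ, SEMI, NUM, ID, LPAREN, STR]

Answer: NUM EQ SEMI NUM ID LPAREN STR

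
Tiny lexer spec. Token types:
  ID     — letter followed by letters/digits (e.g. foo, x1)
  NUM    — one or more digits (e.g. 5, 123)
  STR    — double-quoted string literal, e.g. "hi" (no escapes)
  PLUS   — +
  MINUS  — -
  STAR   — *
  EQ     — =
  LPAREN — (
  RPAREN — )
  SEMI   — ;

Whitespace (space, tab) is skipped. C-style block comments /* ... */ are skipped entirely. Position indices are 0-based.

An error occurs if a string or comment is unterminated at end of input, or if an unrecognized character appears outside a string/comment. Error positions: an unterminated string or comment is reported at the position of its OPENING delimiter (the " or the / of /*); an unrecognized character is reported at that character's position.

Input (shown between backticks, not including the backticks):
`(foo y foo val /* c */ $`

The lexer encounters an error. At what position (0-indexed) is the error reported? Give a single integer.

pos=0: emit LPAREN '('
pos=1: emit ID 'foo' (now at pos=4)
pos=5: emit ID 'y' (now at pos=6)
pos=7: emit ID 'foo' (now at pos=10)
pos=11: emit ID 'val' (now at pos=14)
pos=15: enter COMMENT mode (saw '/*')
exit COMMENT mode (now at pos=22)
pos=23: ERROR — unrecognized char '$'

Answer: 23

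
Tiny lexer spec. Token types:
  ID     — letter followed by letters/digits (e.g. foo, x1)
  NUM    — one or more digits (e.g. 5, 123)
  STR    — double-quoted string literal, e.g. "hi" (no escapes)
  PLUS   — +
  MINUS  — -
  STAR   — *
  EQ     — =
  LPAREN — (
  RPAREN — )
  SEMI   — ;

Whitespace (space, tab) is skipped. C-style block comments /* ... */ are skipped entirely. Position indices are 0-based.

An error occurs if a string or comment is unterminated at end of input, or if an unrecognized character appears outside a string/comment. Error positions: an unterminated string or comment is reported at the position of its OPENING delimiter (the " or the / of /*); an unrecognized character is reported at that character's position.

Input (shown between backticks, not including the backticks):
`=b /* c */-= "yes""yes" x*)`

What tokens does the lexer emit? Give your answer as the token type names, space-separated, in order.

Answer: EQ ID MINUS EQ STR STR ID STAR RPAREN

Derivation:
pos=0: emit EQ '='
pos=1: emit ID 'b' (now at pos=2)
pos=3: enter COMMENT mode (saw '/*')
exit COMMENT mode (now at pos=10)
pos=10: emit MINUS '-'
pos=11: emit EQ '='
pos=13: enter STRING mode
pos=13: emit STR "yes" (now at pos=18)
pos=18: enter STRING mode
pos=18: emit STR "yes" (now at pos=23)
pos=24: emit ID 'x' (now at pos=25)
pos=25: emit STAR '*'
pos=26: emit RPAREN ')'
DONE. 9 tokens: [EQ, ID, MINUS, EQ, STR, STR, ID, STAR, RPAREN]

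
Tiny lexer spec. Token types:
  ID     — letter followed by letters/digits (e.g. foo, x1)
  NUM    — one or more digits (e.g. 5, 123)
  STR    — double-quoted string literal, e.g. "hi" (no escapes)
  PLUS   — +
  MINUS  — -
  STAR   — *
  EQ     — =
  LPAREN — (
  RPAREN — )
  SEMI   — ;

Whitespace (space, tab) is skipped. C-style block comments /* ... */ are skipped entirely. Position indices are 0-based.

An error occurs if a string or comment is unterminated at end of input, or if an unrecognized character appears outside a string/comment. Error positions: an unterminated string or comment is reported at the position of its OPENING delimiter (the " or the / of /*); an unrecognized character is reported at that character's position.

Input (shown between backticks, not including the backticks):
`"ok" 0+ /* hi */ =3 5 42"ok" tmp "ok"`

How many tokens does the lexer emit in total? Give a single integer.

pos=0: enter STRING mode
pos=0: emit STR "ok" (now at pos=4)
pos=5: emit NUM '0' (now at pos=6)
pos=6: emit PLUS '+'
pos=8: enter COMMENT mode (saw '/*')
exit COMMENT mode (now at pos=16)
pos=17: emit EQ '='
pos=18: emit NUM '3' (now at pos=19)
pos=20: emit NUM '5' (now at pos=21)
pos=22: emit NUM '42' (now at pos=24)
pos=24: enter STRING mode
pos=24: emit STR "ok" (now at pos=28)
pos=29: emit ID 'tmp' (now at pos=32)
pos=33: enter STRING mode
pos=33: emit STR "ok" (now at pos=37)
DONE. 10 tokens: [STR, NUM, PLUS, EQ, NUM, NUM, NUM, STR, ID, STR]

Answer: 10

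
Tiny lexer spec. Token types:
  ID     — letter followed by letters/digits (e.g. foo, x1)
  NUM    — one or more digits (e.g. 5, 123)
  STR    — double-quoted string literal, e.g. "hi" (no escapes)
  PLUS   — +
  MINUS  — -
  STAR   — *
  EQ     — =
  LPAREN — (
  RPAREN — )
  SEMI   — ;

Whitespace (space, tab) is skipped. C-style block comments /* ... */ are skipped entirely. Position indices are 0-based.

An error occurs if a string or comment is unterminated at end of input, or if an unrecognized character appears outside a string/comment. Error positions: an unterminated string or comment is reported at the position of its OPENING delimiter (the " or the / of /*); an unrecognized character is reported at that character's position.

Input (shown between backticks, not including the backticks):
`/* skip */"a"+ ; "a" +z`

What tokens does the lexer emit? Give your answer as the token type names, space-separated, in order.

pos=0: enter COMMENT mode (saw '/*')
exit COMMENT mode (now at pos=10)
pos=10: enter STRING mode
pos=10: emit STR "a" (now at pos=13)
pos=13: emit PLUS '+'
pos=15: emit SEMI ';'
pos=17: enter STRING mode
pos=17: emit STR "a" (now at pos=20)
pos=21: emit PLUS '+'
pos=22: emit ID 'z' (now at pos=23)
DONE. 6 tokens: [STR, PLUS, SEMI, STR, PLUS, ID]

Answer: STR PLUS SEMI STR PLUS ID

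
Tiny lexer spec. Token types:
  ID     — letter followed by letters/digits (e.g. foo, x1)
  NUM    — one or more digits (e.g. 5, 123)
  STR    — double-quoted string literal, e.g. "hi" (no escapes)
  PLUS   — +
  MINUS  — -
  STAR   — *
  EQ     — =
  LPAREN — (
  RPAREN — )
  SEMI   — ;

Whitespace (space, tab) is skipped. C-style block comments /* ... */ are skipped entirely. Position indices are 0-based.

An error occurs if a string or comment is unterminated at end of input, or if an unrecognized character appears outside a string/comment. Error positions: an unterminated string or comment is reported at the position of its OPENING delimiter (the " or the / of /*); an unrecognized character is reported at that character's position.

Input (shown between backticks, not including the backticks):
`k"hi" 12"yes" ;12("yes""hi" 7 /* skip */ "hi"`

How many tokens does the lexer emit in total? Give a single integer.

pos=0: emit ID 'k' (now at pos=1)
pos=1: enter STRING mode
pos=1: emit STR "hi" (now at pos=5)
pos=6: emit NUM '12' (now at pos=8)
pos=8: enter STRING mode
pos=8: emit STR "yes" (now at pos=13)
pos=14: emit SEMI ';'
pos=15: emit NUM '12' (now at pos=17)
pos=17: emit LPAREN '('
pos=18: enter STRING mode
pos=18: emit STR "yes" (now at pos=23)
pos=23: enter STRING mode
pos=23: emit STR "hi" (now at pos=27)
pos=28: emit NUM '7' (now at pos=29)
pos=30: enter COMMENT mode (saw '/*')
exit COMMENT mode (now at pos=40)
pos=41: enter STRING mode
pos=41: emit STR "hi" (now at pos=45)
DONE. 11 tokens: [ID, STR, NUM, STR, SEMI, NUM, LPAREN, STR, STR, NUM, STR]

Answer: 11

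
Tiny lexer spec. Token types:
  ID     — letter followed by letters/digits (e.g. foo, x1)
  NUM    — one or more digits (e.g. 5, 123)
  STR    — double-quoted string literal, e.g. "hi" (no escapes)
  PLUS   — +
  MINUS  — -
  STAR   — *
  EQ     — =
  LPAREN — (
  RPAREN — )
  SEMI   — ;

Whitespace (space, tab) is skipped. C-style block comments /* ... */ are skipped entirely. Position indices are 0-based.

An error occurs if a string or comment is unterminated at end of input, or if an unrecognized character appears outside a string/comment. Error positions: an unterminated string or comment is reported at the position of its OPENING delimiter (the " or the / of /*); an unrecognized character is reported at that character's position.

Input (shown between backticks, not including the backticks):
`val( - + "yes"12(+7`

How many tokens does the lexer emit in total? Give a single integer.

Answer: 9

Derivation:
pos=0: emit ID 'val' (now at pos=3)
pos=3: emit LPAREN '('
pos=5: emit MINUS '-'
pos=7: emit PLUS '+'
pos=9: enter STRING mode
pos=9: emit STR "yes" (now at pos=14)
pos=14: emit NUM '12' (now at pos=16)
pos=16: emit LPAREN '('
pos=17: emit PLUS '+'
pos=18: emit NUM '7' (now at pos=19)
DONE. 9 tokens: [ID, LPAREN, MINUS, PLUS, STR, NUM, LPAREN, PLUS, NUM]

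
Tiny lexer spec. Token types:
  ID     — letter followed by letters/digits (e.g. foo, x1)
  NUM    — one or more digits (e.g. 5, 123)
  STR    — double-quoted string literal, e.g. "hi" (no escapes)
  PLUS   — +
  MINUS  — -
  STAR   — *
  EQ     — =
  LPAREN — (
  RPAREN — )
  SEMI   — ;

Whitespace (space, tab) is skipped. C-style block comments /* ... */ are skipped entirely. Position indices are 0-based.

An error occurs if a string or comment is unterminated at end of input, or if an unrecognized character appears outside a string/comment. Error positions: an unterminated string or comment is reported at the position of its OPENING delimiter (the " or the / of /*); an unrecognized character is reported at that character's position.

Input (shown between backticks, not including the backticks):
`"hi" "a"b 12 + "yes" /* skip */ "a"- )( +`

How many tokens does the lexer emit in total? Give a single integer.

pos=0: enter STRING mode
pos=0: emit STR "hi" (now at pos=4)
pos=5: enter STRING mode
pos=5: emit STR "a" (now at pos=8)
pos=8: emit ID 'b' (now at pos=9)
pos=10: emit NUM '12' (now at pos=12)
pos=13: emit PLUS '+'
pos=15: enter STRING mode
pos=15: emit STR "yes" (now at pos=20)
pos=21: enter COMMENT mode (saw '/*')
exit COMMENT mode (now at pos=31)
pos=32: enter STRING mode
pos=32: emit STR "a" (now at pos=35)
pos=35: emit MINUS '-'
pos=37: emit RPAREN ')'
pos=38: emit LPAREN '('
pos=40: emit PLUS '+'
DONE. 11 tokens: [STR, STR, ID, NUM, PLUS, STR, STR, MINUS, RPAREN, LPAREN, PLUS]

Answer: 11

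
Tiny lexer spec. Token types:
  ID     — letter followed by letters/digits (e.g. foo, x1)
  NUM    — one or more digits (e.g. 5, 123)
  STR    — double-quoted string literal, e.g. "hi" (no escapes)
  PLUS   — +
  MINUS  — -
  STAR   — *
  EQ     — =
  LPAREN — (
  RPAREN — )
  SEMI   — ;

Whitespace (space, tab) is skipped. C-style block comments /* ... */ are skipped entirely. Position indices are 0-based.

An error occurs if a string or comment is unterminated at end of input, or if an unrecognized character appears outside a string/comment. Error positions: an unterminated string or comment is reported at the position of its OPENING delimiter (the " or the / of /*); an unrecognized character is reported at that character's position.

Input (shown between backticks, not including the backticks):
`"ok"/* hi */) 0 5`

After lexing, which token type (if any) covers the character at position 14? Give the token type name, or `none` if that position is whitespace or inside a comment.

Answer: NUM

Derivation:
pos=0: enter STRING mode
pos=0: emit STR "ok" (now at pos=4)
pos=4: enter COMMENT mode (saw '/*')
exit COMMENT mode (now at pos=12)
pos=12: emit RPAREN ')'
pos=14: emit NUM '0' (now at pos=15)
pos=16: emit NUM '5' (now at pos=17)
DONE. 4 tokens: [STR, RPAREN, NUM, NUM]
Position 14: char is '0' -> NUM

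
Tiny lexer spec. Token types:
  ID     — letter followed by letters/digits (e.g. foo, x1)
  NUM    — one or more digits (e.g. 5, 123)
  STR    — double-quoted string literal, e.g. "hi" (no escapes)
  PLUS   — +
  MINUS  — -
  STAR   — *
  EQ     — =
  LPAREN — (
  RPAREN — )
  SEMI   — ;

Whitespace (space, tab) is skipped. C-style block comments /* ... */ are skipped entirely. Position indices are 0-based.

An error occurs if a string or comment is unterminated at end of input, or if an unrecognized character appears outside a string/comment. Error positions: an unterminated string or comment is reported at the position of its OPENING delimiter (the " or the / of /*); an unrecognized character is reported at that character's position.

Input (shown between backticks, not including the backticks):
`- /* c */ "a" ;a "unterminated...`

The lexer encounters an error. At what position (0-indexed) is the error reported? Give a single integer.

Answer: 17

Derivation:
pos=0: emit MINUS '-'
pos=2: enter COMMENT mode (saw '/*')
exit COMMENT mode (now at pos=9)
pos=10: enter STRING mode
pos=10: emit STR "a" (now at pos=13)
pos=14: emit SEMI ';'
pos=15: emit ID 'a' (now at pos=16)
pos=17: enter STRING mode
pos=17: ERROR — unterminated string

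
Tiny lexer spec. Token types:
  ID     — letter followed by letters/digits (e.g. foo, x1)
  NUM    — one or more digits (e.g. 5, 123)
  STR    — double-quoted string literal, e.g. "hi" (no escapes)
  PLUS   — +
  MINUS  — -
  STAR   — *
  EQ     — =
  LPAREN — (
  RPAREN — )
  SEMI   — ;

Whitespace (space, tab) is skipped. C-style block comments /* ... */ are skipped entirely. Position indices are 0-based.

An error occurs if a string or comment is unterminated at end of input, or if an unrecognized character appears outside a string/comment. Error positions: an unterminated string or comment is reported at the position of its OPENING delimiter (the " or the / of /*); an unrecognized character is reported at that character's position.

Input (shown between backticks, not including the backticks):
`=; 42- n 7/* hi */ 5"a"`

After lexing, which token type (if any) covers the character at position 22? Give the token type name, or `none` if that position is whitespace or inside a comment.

pos=0: emit EQ '='
pos=1: emit SEMI ';'
pos=3: emit NUM '42' (now at pos=5)
pos=5: emit MINUS '-'
pos=7: emit ID 'n' (now at pos=8)
pos=9: emit NUM '7' (now at pos=10)
pos=10: enter COMMENT mode (saw '/*')
exit COMMENT mode (now at pos=18)
pos=19: emit NUM '5' (now at pos=20)
pos=20: enter STRING mode
pos=20: emit STR "a" (now at pos=23)
DONE. 8 tokens: [EQ, SEMI, NUM, MINUS, ID, NUM, NUM, STR]
Position 22: char is '"' -> STR

Answer: STR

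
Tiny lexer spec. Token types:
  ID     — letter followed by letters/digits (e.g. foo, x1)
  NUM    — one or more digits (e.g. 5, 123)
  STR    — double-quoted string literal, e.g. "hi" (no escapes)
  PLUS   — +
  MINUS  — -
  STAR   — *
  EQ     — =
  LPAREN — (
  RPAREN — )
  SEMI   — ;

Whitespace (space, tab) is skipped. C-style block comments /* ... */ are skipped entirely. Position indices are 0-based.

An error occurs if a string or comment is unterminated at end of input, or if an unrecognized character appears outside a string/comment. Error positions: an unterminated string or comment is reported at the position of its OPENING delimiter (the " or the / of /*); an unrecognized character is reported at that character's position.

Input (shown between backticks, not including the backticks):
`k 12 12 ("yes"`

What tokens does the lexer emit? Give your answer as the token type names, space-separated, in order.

Answer: ID NUM NUM LPAREN STR

Derivation:
pos=0: emit ID 'k' (now at pos=1)
pos=2: emit NUM '12' (now at pos=4)
pos=5: emit NUM '12' (now at pos=7)
pos=8: emit LPAREN '('
pos=9: enter STRING mode
pos=9: emit STR "yes" (now at pos=14)
DONE. 5 tokens: [ID, NUM, NUM, LPAREN, STR]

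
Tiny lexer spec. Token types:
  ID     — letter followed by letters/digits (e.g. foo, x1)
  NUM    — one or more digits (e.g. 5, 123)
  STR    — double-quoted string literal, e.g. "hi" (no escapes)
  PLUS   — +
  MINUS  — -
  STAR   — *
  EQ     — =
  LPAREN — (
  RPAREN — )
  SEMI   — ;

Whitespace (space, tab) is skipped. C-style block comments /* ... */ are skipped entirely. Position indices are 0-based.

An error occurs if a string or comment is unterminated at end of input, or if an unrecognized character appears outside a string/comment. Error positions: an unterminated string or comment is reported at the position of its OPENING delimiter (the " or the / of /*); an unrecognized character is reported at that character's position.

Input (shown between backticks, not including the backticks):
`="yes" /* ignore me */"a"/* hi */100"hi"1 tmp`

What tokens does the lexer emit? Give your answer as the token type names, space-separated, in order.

pos=0: emit EQ '='
pos=1: enter STRING mode
pos=1: emit STR "yes" (now at pos=6)
pos=7: enter COMMENT mode (saw '/*')
exit COMMENT mode (now at pos=22)
pos=22: enter STRING mode
pos=22: emit STR "a" (now at pos=25)
pos=25: enter COMMENT mode (saw '/*')
exit COMMENT mode (now at pos=33)
pos=33: emit NUM '100' (now at pos=36)
pos=36: enter STRING mode
pos=36: emit STR "hi" (now at pos=40)
pos=40: emit NUM '1' (now at pos=41)
pos=42: emit ID 'tmp' (now at pos=45)
DONE. 7 tokens: [EQ, STR, STR, NUM, STR, NUM, ID]

Answer: EQ STR STR NUM STR NUM ID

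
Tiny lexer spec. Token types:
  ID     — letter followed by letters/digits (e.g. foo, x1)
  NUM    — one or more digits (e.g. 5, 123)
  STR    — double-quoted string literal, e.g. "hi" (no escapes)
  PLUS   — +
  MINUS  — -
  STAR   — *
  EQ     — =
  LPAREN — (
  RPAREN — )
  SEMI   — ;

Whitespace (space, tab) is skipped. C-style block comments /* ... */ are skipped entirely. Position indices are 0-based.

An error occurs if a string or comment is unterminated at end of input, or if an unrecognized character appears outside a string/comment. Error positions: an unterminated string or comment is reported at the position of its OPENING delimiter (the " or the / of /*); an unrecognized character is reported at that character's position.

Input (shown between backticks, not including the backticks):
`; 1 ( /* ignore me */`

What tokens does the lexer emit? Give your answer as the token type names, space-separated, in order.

Answer: SEMI NUM LPAREN

Derivation:
pos=0: emit SEMI ';'
pos=2: emit NUM '1' (now at pos=3)
pos=4: emit LPAREN '('
pos=6: enter COMMENT mode (saw '/*')
exit COMMENT mode (now at pos=21)
DONE. 3 tokens: [SEMI, NUM, LPAREN]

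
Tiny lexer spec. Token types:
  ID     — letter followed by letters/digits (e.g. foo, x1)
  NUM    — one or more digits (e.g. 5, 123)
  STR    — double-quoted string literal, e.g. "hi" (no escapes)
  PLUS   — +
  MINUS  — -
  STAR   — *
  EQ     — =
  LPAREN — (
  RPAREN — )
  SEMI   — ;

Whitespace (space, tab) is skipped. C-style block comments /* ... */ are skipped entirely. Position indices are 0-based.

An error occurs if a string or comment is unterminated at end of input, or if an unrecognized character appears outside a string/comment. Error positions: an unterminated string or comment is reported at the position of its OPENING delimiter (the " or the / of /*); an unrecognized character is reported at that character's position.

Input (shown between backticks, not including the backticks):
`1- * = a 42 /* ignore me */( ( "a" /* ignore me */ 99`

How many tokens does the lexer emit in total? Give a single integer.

pos=0: emit NUM '1' (now at pos=1)
pos=1: emit MINUS '-'
pos=3: emit STAR '*'
pos=5: emit EQ '='
pos=7: emit ID 'a' (now at pos=8)
pos=9: emit NUM '42' (now at pos=11)
pos=12: enter COMMENT mode (saw '/*')
exit COMMENT mode (now at pos=27)
pos=27: emit LPAREN '('
pos=29: emit LPAREN '('
pos=31: enter STRING mode
pos=31: emit STR "a" (now at pos=34)
pos=35: enter COMMENT mode (saw '/*')
exit COMMENT mode (now at pos=50)
pos=51: emit NUM '99' (now at pos=53)
DONE. 10 tokens: [NUM, MINUS, STAR, EQ, ID, NUM, LPAREN, LPAREN, STR, NUM]

Answer: 10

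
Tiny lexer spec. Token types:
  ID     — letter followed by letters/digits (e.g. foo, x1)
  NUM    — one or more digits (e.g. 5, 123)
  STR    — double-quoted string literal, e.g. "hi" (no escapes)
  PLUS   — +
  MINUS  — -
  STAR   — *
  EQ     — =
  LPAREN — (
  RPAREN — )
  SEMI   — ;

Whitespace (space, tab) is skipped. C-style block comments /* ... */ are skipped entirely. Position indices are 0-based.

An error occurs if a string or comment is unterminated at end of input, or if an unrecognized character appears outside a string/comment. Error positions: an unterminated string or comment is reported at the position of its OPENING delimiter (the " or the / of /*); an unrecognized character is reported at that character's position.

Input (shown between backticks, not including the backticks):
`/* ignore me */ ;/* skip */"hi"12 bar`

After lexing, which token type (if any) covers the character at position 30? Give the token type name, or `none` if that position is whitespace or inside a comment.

pos=0: enter COMMENT mode (saw '/*')
exit COMMENT mode (now at pos=15)
pos=16: emit SEMI ';'
pos=17: enter COMMENT mode (saw '/*')
exit COMMENT mode (now at pos=27)
pos=27: enter STRING mode
pos=27: emit STR "hi" (now at pos=31)
pos=31: emit NUM '12' (now at pos=33)
pos=34: emit ID 'bar' (now at pos=37)
DONE. 4 tokens: [SEMI, STR, NUM, ID]
Position 30: char is '"' -> STR

Answer: STR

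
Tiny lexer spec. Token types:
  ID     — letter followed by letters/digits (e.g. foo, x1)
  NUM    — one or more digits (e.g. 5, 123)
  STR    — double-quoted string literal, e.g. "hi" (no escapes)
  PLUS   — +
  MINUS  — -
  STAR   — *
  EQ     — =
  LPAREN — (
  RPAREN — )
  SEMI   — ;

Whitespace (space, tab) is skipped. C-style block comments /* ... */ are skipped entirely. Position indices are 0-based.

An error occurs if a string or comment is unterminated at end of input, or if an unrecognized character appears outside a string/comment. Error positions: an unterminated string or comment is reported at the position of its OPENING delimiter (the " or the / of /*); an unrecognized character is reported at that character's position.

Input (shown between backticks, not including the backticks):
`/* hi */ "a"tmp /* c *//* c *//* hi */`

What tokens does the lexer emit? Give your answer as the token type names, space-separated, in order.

Answer: STR ID

Derivation:
pos=0: enter COMMENT mode (saw '/*')
exit COMMENT mode (now at pos=8)
pos=9: enter STRING mode
pos=9: emit STR "a" (now at pos=12)
pos=12: emit ID 'tmp' (now at pos=15)
pos=16: enter COMMENT mode (saw '/*')
exit COMMENT mode (now at pos=23)
pos=23: enter COMMENT mode (saw '/*')
exit COMMENT mode (now at pos=30)
pos=30: enter COMMENT mode (saw '/*')
exit COMMENT mode (now at pos=38)
DONE. 2 tokens: [STR, ID]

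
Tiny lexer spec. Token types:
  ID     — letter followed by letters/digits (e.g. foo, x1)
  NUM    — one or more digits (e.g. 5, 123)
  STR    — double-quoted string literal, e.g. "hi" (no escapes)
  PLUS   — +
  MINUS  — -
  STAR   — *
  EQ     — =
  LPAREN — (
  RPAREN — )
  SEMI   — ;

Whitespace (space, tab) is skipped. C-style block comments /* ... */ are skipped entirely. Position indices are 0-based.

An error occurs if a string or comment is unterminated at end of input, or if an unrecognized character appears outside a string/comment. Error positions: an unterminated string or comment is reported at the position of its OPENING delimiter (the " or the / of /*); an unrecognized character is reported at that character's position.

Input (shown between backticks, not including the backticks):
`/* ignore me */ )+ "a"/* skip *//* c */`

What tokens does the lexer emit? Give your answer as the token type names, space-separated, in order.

Answer: RPAREN PLUS STR

Derivation:
pos=0: enter COMMENT mode (saw '/*')
exit COMMENT mode (now at pos=15)
pos=16: emit RPAREN ')'
pos=17: emit PLUS '+'
pos=19: enter STRING mode
pos=19: emit STR "a" (now at pos=22)
pos=22: enter COMMENT mode (saw '/*')
exit COMMENT mode (now at pos=32)
pos=32: enter COMMENT mode (saw '/*')
exit COMMENT mode (now at pos=39)
DONE. 3 tokens: [RPAREN, PLUS, STR]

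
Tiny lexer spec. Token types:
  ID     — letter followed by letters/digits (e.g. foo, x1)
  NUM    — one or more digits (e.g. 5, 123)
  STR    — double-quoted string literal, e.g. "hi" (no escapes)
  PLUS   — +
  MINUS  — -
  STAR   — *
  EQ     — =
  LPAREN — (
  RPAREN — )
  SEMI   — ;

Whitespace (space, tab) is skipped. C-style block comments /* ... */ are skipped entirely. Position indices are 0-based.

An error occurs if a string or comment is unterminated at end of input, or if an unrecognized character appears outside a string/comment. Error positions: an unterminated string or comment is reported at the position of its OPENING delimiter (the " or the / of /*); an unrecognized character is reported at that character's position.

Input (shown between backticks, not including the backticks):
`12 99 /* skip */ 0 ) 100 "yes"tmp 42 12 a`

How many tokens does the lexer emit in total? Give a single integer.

pos=0: emit NUM '12' (now at pos=2)
pos=3: emit NUM '99' (now at pos=5)
pos=6: enter COMMENT mode (saw '/*')
exit COMMENT mode (now at pos=16)
pos=17: emit NUM '0' (now at pos=18)
pos=19: emit RPAREN ')'
pos=21: emit NUM '100' (now at pos=24)
pos=25: enter STRING mode
pos=25: emit STR "yes" (now at pos=30)
pos=30: emit ID 'tmp' (now at pos=33)
pos=34: emit NUM '42' (now at pos=36)
pos=37: emit NUM '12' (now at pos=39)
pos=40: emit ID 'a' (now at pos=41)
DONE. 10 tokens: [NUM, NUM, NUM, RPAREN, NUM, STR, ID, NUM, NUM, ID]

Answer: 10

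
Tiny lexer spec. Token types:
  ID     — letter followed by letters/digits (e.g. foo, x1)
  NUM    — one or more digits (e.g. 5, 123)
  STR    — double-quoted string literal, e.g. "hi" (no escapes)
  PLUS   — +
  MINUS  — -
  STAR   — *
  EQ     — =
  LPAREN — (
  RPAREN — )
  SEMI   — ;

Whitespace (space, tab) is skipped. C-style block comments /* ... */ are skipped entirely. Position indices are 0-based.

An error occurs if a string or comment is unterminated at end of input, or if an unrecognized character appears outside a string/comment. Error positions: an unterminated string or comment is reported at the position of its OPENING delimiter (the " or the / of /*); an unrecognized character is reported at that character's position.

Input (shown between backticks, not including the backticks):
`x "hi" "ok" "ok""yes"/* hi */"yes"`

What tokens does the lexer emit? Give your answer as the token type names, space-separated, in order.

pos=0: emit ID 'x' (now at pos=1)
pos=2: enter STRING mode
pos=2: emit STR "hi" (now at pos=6)
pos=7: enter STRING mode
pos=7: emit STR "ok" (now at pos=11)
pos=12: enter STRING mode
pos=12: emit STR "ok" (now at pos=16)
pos=16: enter STRING mode
pos=16: emit STR "yes" (now at pos=21)
pos=21: enter COMMENT mode (saw '/*')
exit COMMENT mode (now at pos=29)
pos=29: enter STRING mode
pos=29: emit STR "yes" (now at pos=34)
DONE. 6 tokens: [ID, STR, STR, STR, STR, STR]

Answer: ID STR STR STR STR STR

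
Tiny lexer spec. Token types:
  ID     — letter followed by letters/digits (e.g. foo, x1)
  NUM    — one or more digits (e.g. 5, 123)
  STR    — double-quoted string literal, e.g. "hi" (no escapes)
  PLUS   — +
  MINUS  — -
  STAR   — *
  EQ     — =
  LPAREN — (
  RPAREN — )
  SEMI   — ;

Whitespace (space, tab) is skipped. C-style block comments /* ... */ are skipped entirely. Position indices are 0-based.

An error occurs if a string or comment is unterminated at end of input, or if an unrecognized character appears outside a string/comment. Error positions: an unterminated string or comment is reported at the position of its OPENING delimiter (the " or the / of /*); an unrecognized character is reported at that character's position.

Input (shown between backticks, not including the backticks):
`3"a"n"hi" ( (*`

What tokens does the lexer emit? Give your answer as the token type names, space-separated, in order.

Answer: NUM STR ID STR LPAREN LPAREN STAR

Derivation:
pos=0: emit NUM '3' (now at pos=1)
pos=1: enter STRING mode
pos=1: emit STR "a" (now at pos=4)
pos=4: emit ID 'n' (now at pos=5)
pos=5: enter STRING mode
pos=5: emit STR "hi" (now at pos=9)
pos=10: emit LPAREN '('
pos=12: emit LPAREN '('
pos=13: emit STAR '*'
DONE. 7 tokens: [NUM, STR, ID, STR, LPAREN, LPAREN, STAR]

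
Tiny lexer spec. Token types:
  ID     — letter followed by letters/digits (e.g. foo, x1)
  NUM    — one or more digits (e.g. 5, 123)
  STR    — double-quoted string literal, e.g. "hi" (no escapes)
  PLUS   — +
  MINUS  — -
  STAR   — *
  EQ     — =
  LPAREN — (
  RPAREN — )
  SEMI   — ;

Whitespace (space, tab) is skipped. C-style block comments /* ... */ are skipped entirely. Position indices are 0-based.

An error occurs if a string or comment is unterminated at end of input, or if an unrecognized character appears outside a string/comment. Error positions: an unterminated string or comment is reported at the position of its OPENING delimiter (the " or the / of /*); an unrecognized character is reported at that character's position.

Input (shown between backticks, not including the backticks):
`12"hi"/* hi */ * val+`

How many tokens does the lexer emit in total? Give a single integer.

pos=0: emit NUM '12' (now at pos=2)
pos=2: enter STRING mode
pos=2: emit STR "hi" (now at pos=6)
pos=6: enter COMMENT mode (saw '/*')
exit COMMENT mode (now at pos=14)
pos=15: emit STAR '*'
pos=17: emit ID 'val' (now at pos=20)
pos=20: emit PLUS '+'
DONE. 5 tokens: [NUM, STR, STAR, ID, PLUS]

Answer: 5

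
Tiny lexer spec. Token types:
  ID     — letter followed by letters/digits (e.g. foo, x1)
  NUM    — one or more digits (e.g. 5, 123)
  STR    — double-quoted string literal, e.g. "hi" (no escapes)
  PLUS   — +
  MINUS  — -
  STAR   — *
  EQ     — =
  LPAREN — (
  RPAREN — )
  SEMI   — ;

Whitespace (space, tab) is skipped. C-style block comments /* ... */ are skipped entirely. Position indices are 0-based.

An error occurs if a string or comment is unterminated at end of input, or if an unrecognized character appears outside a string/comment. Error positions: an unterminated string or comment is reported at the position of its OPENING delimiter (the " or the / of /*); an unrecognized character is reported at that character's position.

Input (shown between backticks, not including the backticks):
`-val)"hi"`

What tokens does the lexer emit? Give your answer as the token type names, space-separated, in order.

pos=0: emit MINUS '-'
pos=1: emit ID 'val' (now at pos=4)
pos=4: emit RPAREN ')'
pos=5: enter STRING mode
pos=5: emit STR "hi" (now at pos=9)
DONE. 4 tokens: [MINUS, ID, RPAREN, STR]

Answer: MINUS ID RPAREN STR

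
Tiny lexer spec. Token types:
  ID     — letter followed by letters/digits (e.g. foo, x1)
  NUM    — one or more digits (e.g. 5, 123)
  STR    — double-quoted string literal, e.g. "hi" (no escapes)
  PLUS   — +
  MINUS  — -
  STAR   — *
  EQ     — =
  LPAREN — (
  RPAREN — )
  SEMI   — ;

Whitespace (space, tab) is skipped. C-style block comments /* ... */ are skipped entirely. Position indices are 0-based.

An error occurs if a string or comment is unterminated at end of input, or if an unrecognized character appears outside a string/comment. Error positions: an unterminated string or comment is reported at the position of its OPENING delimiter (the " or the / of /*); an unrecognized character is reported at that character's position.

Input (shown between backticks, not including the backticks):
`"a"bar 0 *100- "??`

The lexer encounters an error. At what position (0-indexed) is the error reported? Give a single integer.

Answer: 15

Derivation:
pos=0: enter STRING mode
pos=0: emit STR "a" (now at pos=3)
pos=3: emit ID 'bar' (now at pos=6)
pos=7: emit NUM '0' (now at pos=8)
pos=9: emit STAR '*'
pos=10: emit NUM '100' (now at pos=13)
pos=13: emit MINUS '-'
pos=15: enter STRING mode
pos=15: ERROR — unterminated string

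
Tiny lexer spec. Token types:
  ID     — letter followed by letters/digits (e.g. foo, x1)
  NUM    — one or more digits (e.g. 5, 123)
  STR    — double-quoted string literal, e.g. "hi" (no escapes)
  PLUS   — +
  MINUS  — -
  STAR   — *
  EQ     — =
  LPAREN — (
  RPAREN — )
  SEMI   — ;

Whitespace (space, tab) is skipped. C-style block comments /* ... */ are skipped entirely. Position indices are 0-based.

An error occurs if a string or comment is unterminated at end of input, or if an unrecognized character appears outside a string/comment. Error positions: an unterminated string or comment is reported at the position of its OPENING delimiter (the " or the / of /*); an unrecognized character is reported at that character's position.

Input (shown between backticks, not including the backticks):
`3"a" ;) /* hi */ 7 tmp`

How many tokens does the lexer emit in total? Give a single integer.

Answer: 6

Derivation:
pos=0: emit NUM '3' (now at pos=1)
pos=1: enter STRING mode
pos=1: emit STR "a" (now at pos=4)
pos=5: emit SEMI ';'
pos=6: emit RPAREN ')'
pos=8: enter COMMENT mode (saw '/*')
exit COMMENT mode (now at pos=16)
pos=17: emit NUM '7' (now at pos=18)
pos=19: emit ID 'tmp' (now at pos=22)
DONE. 6 tokens: [NUM, STR, SEMI, RPAREN, NUM, ID]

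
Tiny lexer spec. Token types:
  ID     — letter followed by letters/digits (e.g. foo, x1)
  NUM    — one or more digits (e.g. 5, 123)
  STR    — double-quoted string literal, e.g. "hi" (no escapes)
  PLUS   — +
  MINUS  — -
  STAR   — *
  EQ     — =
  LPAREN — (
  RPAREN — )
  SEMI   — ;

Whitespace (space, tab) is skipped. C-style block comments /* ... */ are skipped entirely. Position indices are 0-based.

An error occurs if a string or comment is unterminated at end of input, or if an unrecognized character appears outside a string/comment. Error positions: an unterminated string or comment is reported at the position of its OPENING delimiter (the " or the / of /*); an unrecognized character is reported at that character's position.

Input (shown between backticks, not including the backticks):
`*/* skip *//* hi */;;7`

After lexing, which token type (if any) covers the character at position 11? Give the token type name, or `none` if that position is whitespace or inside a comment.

Answer: none

Derivation:
pos=0: emit STAR '*'
pos=1: enter COMMENT mode (saw '/*')
exit COMMENT mode (now at pos=11)
pos=11: enter COMMENT mode (saw '/*')
exit COMMENT mode (now at pos=19)
pos=19: emit SEMI ';'
pos=20: emit SEMI ';'
pos=21: emit NUM '7' (now at pos=22)
DONE. 4 tokens: [STAR, SEMI, SEMI, NUM]
Position 11: char is '/' -> none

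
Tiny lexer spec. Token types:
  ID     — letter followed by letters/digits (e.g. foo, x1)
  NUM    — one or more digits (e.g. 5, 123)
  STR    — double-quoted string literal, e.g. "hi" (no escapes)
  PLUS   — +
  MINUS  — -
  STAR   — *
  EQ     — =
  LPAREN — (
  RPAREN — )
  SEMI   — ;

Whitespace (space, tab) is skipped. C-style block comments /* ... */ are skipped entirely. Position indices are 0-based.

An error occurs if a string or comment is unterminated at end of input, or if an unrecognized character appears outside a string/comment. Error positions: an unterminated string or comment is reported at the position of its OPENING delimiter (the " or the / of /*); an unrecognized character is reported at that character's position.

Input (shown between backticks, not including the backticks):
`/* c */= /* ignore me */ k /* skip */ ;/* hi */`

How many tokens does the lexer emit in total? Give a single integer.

pos=0: enter COMMENT mode (saw '/*')
exit COMMENT mode (now at pos=7)
pos=7: emit EQ '='
pos=9: enter COMMENT mode (saw '/*')
exit COMMENT mode (now at pos=24)
pos=25: emit ID 'k' (now at pos=26)
pos=27: enter COMMENT mode (saw '/*')
exit COMMENT mode (now at pos=37)
pos=38: emit SEMI ';'
pos=39: enter COMMENT mode (saw '/*')
exit COMMENT mode (now at pos=47)
DONE. 3 tokens: [EQ, ID, SEMI]

Answer: 3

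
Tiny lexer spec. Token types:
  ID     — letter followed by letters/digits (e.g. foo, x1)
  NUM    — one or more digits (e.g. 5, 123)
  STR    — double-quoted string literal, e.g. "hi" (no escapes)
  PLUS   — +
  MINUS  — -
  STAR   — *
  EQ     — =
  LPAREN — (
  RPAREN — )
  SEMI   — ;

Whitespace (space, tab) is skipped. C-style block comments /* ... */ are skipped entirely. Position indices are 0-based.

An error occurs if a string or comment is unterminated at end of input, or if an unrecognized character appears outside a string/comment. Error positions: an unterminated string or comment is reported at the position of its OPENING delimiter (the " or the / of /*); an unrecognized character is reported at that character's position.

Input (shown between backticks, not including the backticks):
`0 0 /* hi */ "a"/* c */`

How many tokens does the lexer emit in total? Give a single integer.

Answer: 3

Derivation:
pos=0: emit NUM '0' (now at pos=1)
pos=2: emit NUM '0' (now at pos=3)
pos=4: enter COMMENT mode (saw '/*')
exit COMMENT mode (now at pos=12)
pos=13: enter STRING mode
pos=13: emit STR "a" (now at pos=16)
pos=16: enter COMMENT mode (saw '/*')
exit COMMENT mode (now at pos=23)
DONE. 3 tokens: [NUM, NUM, STR]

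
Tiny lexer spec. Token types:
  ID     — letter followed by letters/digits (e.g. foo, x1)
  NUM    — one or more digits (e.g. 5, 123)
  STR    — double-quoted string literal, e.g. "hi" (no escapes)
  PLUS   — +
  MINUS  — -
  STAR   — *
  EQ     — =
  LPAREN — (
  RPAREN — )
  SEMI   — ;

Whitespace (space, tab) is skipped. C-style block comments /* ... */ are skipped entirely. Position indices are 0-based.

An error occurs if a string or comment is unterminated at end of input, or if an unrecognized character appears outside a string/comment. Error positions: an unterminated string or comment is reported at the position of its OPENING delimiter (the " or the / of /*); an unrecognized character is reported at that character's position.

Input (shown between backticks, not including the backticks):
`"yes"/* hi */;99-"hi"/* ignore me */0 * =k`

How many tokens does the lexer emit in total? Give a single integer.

Answer: 9

Derivation:
pos=0: enter STRING mode
pos=0: emit STR "yes" (now at pos=5)
pos=5: enter COMMENT mode (saw '/*')
exit COMMENT mode (now at pos=13)
pos=13: emit SEMI ';'
pos=14: emit NUM '99' (now at pos=16)
pos=16: emit MINUS '-'
pos=17: enter STRING mode
pos=17: emit STR "hi" (now at pos=21)
pos=21: enter COMMENT mode (saw '/*')
exit COMMENT mode (now at pos=36)
pos=36: emit NUM '0' (now at pos=37)
pos=38: emit STAR '*'
pos=40: emit EQ '='
pos=41: emit ID 'k' (now at pos=42)
DONE. 9 tokens: [STR, SEMI, NUM, MINUS, STR, NUM, STAR, EQ, ID]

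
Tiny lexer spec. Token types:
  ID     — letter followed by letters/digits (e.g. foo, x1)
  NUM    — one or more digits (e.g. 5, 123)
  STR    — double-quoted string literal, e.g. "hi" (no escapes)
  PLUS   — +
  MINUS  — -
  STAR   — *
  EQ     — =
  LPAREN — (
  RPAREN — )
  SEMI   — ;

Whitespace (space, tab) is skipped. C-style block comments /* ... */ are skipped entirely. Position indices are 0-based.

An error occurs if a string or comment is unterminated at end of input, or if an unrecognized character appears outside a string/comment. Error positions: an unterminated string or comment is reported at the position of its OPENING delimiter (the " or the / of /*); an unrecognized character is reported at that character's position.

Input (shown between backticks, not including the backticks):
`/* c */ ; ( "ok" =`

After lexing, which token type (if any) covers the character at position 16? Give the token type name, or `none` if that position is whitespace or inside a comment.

Answer: none

Derivation:
pos=0: enter COMMENT mode (saw '/*')
exit COMMENT mode (now at pos=7)
pos=8: emit SEMI ';'
pos=10: emit LPAREN '('
pos=12: enter STRING mode
pos=12: emit STR "ok" (now at pos=16)
pos=17: emit EQ '='
DONE. 4 tokens: [SEMI, LPAREN, STR, EQ]
Position 16: char is ' ' -> none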